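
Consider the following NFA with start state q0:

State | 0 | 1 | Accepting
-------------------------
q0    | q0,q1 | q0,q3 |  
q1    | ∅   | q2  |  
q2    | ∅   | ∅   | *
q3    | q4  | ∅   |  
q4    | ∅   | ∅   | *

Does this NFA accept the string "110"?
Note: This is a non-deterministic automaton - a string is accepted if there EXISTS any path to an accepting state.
Track the set of states the NFA could be in: start {q0}
Read '1': {q0} → {q0, q3}
Read '1': {q0, q3} → {q0, q3}
Read '0': {q0, q3} → {q0, q1, q4}
Final set {q0, q1, q4} contains accepting state(s) {q4} → accepted.

Final answer: Yes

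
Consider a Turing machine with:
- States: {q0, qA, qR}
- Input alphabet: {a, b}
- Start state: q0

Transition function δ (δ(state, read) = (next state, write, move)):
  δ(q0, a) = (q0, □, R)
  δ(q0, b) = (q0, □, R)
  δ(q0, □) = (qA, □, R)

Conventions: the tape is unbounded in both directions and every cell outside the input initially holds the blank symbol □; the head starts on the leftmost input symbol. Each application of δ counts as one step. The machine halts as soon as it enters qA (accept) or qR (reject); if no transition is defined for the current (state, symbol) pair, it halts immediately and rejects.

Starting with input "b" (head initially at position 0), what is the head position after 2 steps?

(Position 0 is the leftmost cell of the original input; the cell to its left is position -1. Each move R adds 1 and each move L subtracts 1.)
Step 0: [q0]b (head at position 0)
Step 1: δ(q0, b) = (q0, □, R)  ⊢  □[q0]□ (head at position 1)
Step 2: δ(q0, □) = (qA, □, R)  ⊢  □□[qA]□ (head at position 2)
Head position after 2 steps: 2

Final answer: Position 2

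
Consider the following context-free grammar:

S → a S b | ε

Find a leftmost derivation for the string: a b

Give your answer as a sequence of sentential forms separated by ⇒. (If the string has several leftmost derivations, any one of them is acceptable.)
Start with S.
Step 1: the leftmost non-terminal is S; apply S → a S b:  a S b
Step 2: the leftmost non-terminal is S; apply S → ε:  a b

Final answer: S ⇒ a S b ⇒ a b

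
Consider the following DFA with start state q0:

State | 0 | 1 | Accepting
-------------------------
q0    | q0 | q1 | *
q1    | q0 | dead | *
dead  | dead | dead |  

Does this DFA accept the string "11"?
Start in q0.
Read '1': q0 → q1
Read '1': q1 → dead
Final state dead is not accepting, so the string is rejected.

Final answer: No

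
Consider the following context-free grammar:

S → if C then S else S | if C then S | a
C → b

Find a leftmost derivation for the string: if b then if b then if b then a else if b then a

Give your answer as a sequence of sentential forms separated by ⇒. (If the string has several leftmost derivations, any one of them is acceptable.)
Start with S.
Step 1: the leftmost non-terminal is S; apply S → if C then S:  if C then S
Step 2: the leftmost non-terminal is C; apply C → b:  if b then S
Step 3: the leftmost non-terminal is S; apply S → if C then S:  if b then if C then S
Step 4: the leftmost non-terminal is C; apply C → b:  if b then if b then S
Step 5: the leftmost non-terminal is S; apply S → if C then S else S:  if b then if b then if C then S else S
Step 6: the leftmost non-terminal is C; apply C → b:  if b then if b then if b then S else S
Step 7: the leftmost non-terminal is S; apply S → a:  if b then if b then if b then a else S
Step 8: the leftmost non-terminal is S; apply S → if C then S:  if b then if b then if b then a else if C then S
Step 9: the leftmost non-terminal is C; apply C → b:  if b then if b then if b then a else if b then S
Step 10: the leftmost non-terminal is S; apply S → a:  if b then if b then if b then a else if b then a

Final answer: S ⇒ if C then S ⇒ if b then S ⇒ if b then if C then S ⇒ if b then if b then S ⇒ if b then if b then if C then S else S ⇒ if b then if b then if b then S else S ⇒ if b then if b then if b then a else S ⇒ if b then if b then if b then a else if C then S ⇒ if b then if b then if b then a else if b then S ⇒ if b then if b then if b then a else if b then a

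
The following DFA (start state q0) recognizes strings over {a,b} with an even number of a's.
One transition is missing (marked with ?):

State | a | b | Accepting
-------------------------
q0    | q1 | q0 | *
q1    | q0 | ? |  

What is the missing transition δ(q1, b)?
q1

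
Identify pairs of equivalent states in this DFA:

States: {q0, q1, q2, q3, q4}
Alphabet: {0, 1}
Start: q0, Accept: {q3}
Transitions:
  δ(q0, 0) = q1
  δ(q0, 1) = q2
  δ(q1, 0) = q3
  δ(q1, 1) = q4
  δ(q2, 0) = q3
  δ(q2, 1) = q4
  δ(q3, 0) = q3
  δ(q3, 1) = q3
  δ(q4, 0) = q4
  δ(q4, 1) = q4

Using the table-filling algorithm:
Round 0 – mark pairs where exactly one state is accepting: (q0,q3), (q1,q3), (q2,q3), (q3,q4)
Round 1 – newly marked: (q0,q1) [on 0: q1 vs q3, already marked]; (q0,q2) [on 0: q1 vs q3, already marked]; (q1,q4) [on 0: q3 vs q4, already marked]; (q2,q4) [on 0: q3 vs q4, already marked]
Round 2 – newly marked: (q0,q4) [on 0: q1 vs q4, already marked]
No further pairs can be marked.
(q1, q2) unmarked: δ(q1,0)=q3, δ(q2,0)=q3; δ(q1,1)=q4, δ(q2,1)=q4 → equivalent
Equivalent pairs: (q1, q2)

Final answer: Equivalent pairs: (q1, q2)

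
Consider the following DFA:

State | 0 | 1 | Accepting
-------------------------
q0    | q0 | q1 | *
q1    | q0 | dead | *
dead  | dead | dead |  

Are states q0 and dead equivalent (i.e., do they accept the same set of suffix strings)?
Try the suffix ε (the empty string).
From q0: q0 — accepting.
From dead: dead — not accepting.
The two states disagree on this suffix, so they are not equivalent.

Final answer: No. Distinguishing string: ε (the empty string) - accepted from q0 but not from dead.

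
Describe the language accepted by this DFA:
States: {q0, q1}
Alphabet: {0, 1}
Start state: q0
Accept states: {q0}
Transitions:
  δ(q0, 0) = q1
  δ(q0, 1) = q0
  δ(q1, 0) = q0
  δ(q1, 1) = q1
Analyzing the DFA structure:
Start state: q0
Accept states: {q0}
Interpreting what each state remembers (checking against the transitions):
  q0: an even number of 0s has been read so far
  q1: an odd number of 0s has been read so far
  δ(q0, 0): in q0 (an even number of 0s has been read so far), after reading 0 we have: an odd number of 0s has been read so far → q1
  δ(q0, 1): in q0 (an even number of 0s has been read so far), after reading 1 we have: an even number of 0s has been read so far → q0
  δ(q1, 0): in q1 (an odd number of 0s has been read so far), after reading 0 we have: an even number of 0s has been read so far → q0
  δ(q1, 1): in q1 (an odd number of 0s has been read so far), after reading 1 we have: an odd number of 0s has been read so far → q1
A string is accepted iff it ends in {q0}, i.e. an even number of 0s has been read so far.
Language: All binary strings with an even number of 0s

Final answer: All binary strings with an even number of 0s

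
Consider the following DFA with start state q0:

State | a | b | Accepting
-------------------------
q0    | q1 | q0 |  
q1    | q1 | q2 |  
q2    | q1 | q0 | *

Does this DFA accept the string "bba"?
Start in q0.
Read 'b': q0 → q0
Read 'b': q0 → q0
Read 'a': q0 → q1
Final state q1 is not accepting, so the string is rejected.

Final answer: No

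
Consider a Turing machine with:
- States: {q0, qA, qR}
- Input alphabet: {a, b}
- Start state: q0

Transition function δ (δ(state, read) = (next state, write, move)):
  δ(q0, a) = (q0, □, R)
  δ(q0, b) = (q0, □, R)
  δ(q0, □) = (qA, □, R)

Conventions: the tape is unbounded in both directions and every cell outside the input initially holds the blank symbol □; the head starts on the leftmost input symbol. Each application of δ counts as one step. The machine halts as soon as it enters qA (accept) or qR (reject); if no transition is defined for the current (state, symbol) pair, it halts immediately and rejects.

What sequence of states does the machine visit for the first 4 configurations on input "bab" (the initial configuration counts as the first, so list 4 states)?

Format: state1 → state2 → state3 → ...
Step 0: [q0]bab (head at position 0)
Step 1: δ(q0, b) = (q0, □, R)  ⊢  □[q0]ab (head at position 1)
Step 2: δ(q0, a) = (q0, □, R)  ⊢  □□[q0]b (head at position 2)
Step 3: δ(q0, b) = (q0, □, R)  ⊢  □□□[q0]□ (head at position 3)
Reading off the states of these 4 configurations: q0 → q0 → q0 → q0

Final answer: q0 → q0 → q0 → q0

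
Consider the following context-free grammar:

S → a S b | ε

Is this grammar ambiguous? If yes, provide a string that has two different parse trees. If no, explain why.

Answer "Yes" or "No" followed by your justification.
At every step exactly one production applies: if the remaining string to generate is non-empty it starts with a and ends with b, forcing S → a S b; if it is empty, S → ε is forced. Hence each string a^n b^n has exactly one derivation (S → a S b applied n times, then S → ε) and one parse tree.

Final answer: No - the grammar is unambiguous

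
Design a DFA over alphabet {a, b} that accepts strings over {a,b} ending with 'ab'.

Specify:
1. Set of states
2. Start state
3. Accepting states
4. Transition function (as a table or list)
One valid DFA (any DFA recognizing the same language is acceptable):
States: {q0, q1, q2}
Start: q0
Accepting: {q2}
Transitions (accepting states marked with *):
State | a | b | Accepting
-------------------------
q0    | q1 | q0 |  
q1    | q1 | q2 |  
q2    | q1 | q0 | *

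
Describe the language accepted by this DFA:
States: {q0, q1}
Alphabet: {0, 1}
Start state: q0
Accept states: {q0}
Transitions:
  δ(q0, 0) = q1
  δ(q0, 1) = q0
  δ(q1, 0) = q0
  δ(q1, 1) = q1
Analyzing the DFA structure:
Start state: q0
Accept states: {q0}
Interpreting what each state remembers (checking against the transitions):
  q0: an even number of 0s has been read so far
  q1: an odd number of 0s has been read so far
  δ(q0, 0): in q0 (an even number of 0s has been read so far), after reading 0 we have: an odd number of 0s has been read so far → q1
  δ(q0, 1): in q0 (an even number of 0s has been read so far), after reading 1 we have: an even number of 0s has been read so far → q0
  δ(q1, 0): in q1 (an odd number of 0s has been read so far), after reading 0 we have: an even number of 0s has been read so far → q0
  δ(q1, 1): in q1 (an odd number of 0s has been read so far), after reading 1 we have: an odd number of 0s has been read so far → q1
A string is accepted iff it ends in {q0}, i.e. an even number of 0s has been read so far.
Language: All binary strings with an even number of 0s

Final answer: All binary strings with an even number of 0s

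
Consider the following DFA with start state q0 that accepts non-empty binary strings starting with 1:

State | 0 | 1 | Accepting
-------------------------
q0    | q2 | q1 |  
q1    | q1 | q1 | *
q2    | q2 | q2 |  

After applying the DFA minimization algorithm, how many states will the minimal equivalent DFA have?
All 3 states are reachable from q0, so none can be removed as unreachable.
Table-filling: first mark every (accepting, non-accepting) pair as distinguishable (accepting: {q1}; non-accepting: {q0, q2}).
Round 1: (q0, q2) on '1' go to q1 and q2, already distinguishable → mark.
Every pair of states is distinguishable, so the DFA is already minimal.
Equivalence classes: {q0}, {q1}, {q2} → 3 states.

Final answer: 3 states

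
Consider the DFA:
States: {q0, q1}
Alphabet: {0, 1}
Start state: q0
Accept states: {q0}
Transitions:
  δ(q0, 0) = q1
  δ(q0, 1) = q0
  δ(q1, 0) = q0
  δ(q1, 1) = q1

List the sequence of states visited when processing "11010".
Starting at q0
Read '1': q0 -> q0
Read '1': q0 -> q0
Read '0': q0 -> q1
Read '1': q1 -> q1
Read '0': q1 -> q0

Final answer: q0 -> q0 -> q0 -> q1 -> q1 -> q0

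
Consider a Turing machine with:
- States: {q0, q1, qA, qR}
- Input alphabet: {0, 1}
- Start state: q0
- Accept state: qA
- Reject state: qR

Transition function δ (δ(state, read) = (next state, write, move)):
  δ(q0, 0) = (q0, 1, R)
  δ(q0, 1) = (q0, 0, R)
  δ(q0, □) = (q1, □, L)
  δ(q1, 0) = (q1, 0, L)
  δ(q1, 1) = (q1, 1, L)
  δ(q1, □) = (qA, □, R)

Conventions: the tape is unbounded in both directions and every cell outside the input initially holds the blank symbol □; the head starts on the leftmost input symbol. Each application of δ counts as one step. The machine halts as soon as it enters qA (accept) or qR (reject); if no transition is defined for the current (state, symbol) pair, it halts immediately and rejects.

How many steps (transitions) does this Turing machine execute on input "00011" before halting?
Step 0: [q0]00011 (head at position 0)
Step 1: δ(q0, 0) = (q0, 1, R)  ⊢  1[q0]0011 (head at position 1)
Step 2: δ(q0, 0) = (q0, 1, R)  ⊢  11[q0]011 (head at position 2)
Step 3: δ(q0, 0) = (q0, 1, R)  ⊢  111[q0]11 (head at position 3)
Step 4: δ(q0, 1) = (q0, 0, R)  ⊢  1110[q0]1 (head at position 4)
Step 5: δ(q0, 1) = (q0, 0, R)  ⊢  11100[q0]□ (head at position 5)
Step 6: δ(q0, □) = (q1, □, L)  ⊢  1110[q1]0□ (head at position 4)
Step 7: δ(q1, 0) = (q1, 0, L)  ⊢  111[q1]00□ (head at position 3)
Step 8: δ(q1, 0) = (q1, 0, L)  ⊢  11[q1]100□ (head at position 2)
Step 9: δ(q1, 1) = (q1, 1, L)  ⊢  1[q1]1100□ (head at position 1)
Step 10: δ(q1, 1) = (q1, 1, L)  ⊢  [q1]11100□ (head at position 0)
Step 11: δ(q1, 1) = (q1, 1, L)  ⊢  [q1]□11100□ (head at position -1)
Step 12: δ(q1, □) = (qA, □, R)  ⊢  □[qA]11100□ (head at position 0)
The machine is in qA, so it halts and accepts.
Number of transitions executed: 12.

Final answer: 12 steps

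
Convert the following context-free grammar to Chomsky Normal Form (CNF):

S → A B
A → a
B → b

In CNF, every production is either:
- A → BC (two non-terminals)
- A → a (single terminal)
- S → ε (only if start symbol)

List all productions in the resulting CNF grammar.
The grammar has no ε-productions or unit productions to eliminate.
S → A B is already in CNF (two non-terminals) – keep it.
A → a is already in CNF (single terminal) – keep it.
B → b is already in CNF (single terminal) – keep it.
Resulting CNF grammar (3 productions): A → a; B → b; S → A B

Final answer: A → a; B → b; S → A B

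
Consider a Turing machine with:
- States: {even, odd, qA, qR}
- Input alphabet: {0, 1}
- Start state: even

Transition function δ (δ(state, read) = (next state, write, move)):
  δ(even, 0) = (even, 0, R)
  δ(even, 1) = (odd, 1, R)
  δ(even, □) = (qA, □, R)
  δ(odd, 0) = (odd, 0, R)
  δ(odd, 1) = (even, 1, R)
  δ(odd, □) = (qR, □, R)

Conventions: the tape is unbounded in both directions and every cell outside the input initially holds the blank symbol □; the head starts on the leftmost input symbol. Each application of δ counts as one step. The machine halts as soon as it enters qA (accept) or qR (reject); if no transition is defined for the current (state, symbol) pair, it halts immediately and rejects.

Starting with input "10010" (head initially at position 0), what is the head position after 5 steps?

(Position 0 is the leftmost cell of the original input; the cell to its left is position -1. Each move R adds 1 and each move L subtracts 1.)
Step 0: [even]10010 (head at position 0)
Step 1: δ(even, 1) = (odd, 1, R)  ⊢  1[odd]0010 (head at position 1)
Step 2: δ(odd, 0) = (odd, 0, R)  ⊢  10[odd]010 (head at position 2)
Step 3: δ(odd, 0) = (odd, 0, R)  ⊢  100[odd]10 (head at position 3)
Step 4: δ(odd, 1) = (even, 1, R)  ⊢  1001[even]0 (head at position 4)
Step 5: δ(even, 0) = (even, 0, R)  ⊢  10010[even]□ (head at position 5)
Head position after 5 steps: 5

Final answer: Position 5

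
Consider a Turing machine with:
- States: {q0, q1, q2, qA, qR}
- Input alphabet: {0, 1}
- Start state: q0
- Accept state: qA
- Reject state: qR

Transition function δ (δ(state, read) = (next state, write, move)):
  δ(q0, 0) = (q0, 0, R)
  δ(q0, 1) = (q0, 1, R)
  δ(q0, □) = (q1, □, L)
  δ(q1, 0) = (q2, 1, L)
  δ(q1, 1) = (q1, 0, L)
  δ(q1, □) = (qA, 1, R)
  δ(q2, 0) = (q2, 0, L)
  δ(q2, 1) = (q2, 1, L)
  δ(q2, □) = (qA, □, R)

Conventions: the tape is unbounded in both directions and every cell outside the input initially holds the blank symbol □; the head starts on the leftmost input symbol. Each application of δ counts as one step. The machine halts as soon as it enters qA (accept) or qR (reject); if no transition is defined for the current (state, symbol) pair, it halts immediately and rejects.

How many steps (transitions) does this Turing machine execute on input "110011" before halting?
Step 0: [q0]110011 (head at position 0)
Step 1: δ(q0, 1) = (q0, 1, R)  ⊢  1[q0]10011 (head at position 1)
Step 2: δ(q0, 1) = (q0, 1, R)  ⊢  11[q0]0011 (head at position 2)
Step 3: δ(q0, 0) = (q0, 0, R)  ⊢  110[q0]011 (head at position 3)
Step 4: δ(q0, 0) = (q0, 0, R)  ⊢  1100[q0]11 (head at position 4)
Step 5: δ(q0, 1) = (q0, 1, R)  ⊢  11001[q0]1 (head at position 5)
Step 6: δ(q0, 1) = (q0, 1, R)  ⊢  110011[q0]□ (head at position 6)
Step 7: δ(q0, □) = (q1, □, L)  ⊢  11001[q1]1□ (head at position 5)
Step 8: δ(q1, 1) = (q1, 0, L)  ⊢  1100[q1]10□ (head at position 4)
Step 9: δ(q1, 1) = (q1, 0, L)  ⊢  110[q1]000□ (head at position 3)
Step 10: δ(q1, 0) = (q2, 1, L)  ⊢  11[q2]0100□ (head at position 2)
Step 11: δ(q2, 0) = (q2, 0, L)  ⊢  1[q2]10100□ (head at position 1)
Step 12: δ(q2, 1) = (q2, 1, L)  ⊢  [q2]110100□ (head at position 0)
Step 13: δ(q2, 1) = (q2, 1, L)  ⊢  [q2]□110100□ (head at position -1)
Step 14: δ(q2, □) = (qA, □, R)  ⊢  □[qA]110100□ (head at position 0)
The machine is in qA, so it halts and accepts.
Number of transitions executed: 14.

Final answer: 14 steps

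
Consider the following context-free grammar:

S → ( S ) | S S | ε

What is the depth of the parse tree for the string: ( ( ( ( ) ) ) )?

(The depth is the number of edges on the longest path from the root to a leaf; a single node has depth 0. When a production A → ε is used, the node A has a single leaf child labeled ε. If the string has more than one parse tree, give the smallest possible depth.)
The string is 4 nested pairs. The shallowest parse tree applies S → ( S ) 4 times (one node per nested pair, each a child of the previous) and then S → ε in the middle.
S nodes at depths 0..4, ε leaf at depth 5; parentheses leaves are at depths 1..4.
(Using S → S S with an S → ε child anywhere only adds levels, so it cannot give a shallower tree.)
Depth = 5.

Final answer: 5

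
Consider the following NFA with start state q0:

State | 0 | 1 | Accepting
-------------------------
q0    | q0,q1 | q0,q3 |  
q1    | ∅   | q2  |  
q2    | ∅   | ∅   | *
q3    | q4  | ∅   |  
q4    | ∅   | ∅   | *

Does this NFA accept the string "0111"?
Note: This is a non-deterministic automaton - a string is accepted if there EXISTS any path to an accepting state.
Track the set of states the NFA could be in: start {q0}
Read '0': {q0} → {q0, q1}
Read '1': {q0, q1} → {q0, q2, q3}
Read '1': {q0, q2, q3} → {q0, q3}
Read '1': {q0, q3} → {q0, q3}
Final set {q0, q3} contains no accepting state → rejected.

Final answer: No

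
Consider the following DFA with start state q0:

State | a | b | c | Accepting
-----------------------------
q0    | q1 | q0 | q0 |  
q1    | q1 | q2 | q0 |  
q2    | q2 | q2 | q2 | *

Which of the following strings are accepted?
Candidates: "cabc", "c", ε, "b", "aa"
"cabc": q0 → q0 → q1 → q2 → q2; q2 is accepting → accepted
"c": q0 → q0; q0 is not accepting → rejected
ε: q0; q0 is not accepting → rejected
"b": q0 → q0; q0 is not accepting → rejected
"aa": q0 → q1 → q1; q1 is not accepting → rejected

Final answer: "cabc"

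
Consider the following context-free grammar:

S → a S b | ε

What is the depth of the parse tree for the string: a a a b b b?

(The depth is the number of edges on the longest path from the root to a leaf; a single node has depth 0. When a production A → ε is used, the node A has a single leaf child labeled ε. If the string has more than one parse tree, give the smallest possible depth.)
The only parse tree applies S → a S b 3 times (once per matching a…b pair) and then S → ε.
The S nodes sit at depths 0, 1, …, 3; the innermost S (depth 3) has the single child ε at depth 4.
The terminal leaves a, b are at depths 1..3, so the longest root-to-leaf path is S → S → … → S → ε with 4 edges.
Depth = 4.

Final answer: 4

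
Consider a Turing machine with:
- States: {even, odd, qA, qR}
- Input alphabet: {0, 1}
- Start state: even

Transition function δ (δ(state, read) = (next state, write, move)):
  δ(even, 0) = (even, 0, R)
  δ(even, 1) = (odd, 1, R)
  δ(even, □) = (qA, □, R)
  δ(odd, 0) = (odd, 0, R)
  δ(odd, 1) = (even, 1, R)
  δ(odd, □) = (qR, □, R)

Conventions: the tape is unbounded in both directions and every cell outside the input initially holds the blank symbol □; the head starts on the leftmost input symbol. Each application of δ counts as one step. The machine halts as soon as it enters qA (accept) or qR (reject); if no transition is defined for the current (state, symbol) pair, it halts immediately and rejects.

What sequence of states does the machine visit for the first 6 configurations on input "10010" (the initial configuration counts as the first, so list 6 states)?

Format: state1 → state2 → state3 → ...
Step 0: [even]10010 (head at position 0)
Step 1: δ(even, 1) = (odd, 1, R)  ⊢  1[odd]0010 (head at position 1)
Step 2: δ(odd, 0) = (odd, 0, R)  ⊢  10[odd]010 (head at position 2)
Step 3: δ(odd, 0) = (odd, 0, R)  ⊢  100[odd]10 (head at position 3)
Step 4: δ(odd, 1) = (even, 1, R)  ⊢  1001[even]0 (head at position 4)
Step 5: δ(even, 0) = (even, 0, R)  ⊢  10010[even]□ (head at position 5)
Reading off the states of these 6 configurations: even → odd → odd → odd → even → even

Final answer: even → odd → odd → odd → even → even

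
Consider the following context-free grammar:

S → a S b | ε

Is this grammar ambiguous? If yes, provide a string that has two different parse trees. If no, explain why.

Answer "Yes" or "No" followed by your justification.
At every step exactly one production applies: if the remaining string to generate is non-empty it starts with a and ends with b, forcing S → a S b; if it is empty, S → ε is forced. Hence each string a^n b^n has exactly one derivation (S → a S b applied n times, then S → ε) and one parse tree.

Final answer: No - the grammar is unambiguous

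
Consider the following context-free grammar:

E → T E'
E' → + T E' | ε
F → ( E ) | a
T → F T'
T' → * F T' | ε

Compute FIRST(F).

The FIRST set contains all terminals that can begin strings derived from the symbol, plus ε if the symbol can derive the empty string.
FIRST(F): F → ( E ) contributes '(' and F → a contributes 'a', so FIRST(F) = {(, a}. F is not nullable.

Final answer: {(, a}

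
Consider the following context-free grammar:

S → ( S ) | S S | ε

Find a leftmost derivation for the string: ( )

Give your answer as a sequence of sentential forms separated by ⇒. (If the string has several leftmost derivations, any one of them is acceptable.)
Start with S.
Step 1: the leftmost non-terminal is S; apply S → ( S ):  ( S )
Step 2: the leftmost non-terminal is S; apply S → ε:  ( )

Final answer: S ⇒ ( S ) ⇒ ( )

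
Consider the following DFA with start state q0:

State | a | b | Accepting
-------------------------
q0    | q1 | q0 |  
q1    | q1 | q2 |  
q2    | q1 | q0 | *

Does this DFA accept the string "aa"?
Start in q0.
Read 'a': q0 → q1
Read 'a': q1 → q1
Final state q1 is not accepting, so the string is rejected.

Final answer: No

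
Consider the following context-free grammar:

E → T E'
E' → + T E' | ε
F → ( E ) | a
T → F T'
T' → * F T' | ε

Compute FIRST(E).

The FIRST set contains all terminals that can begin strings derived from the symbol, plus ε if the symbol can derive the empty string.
FIRST(F): F → ( E ) contributes '(' and F → a contributes 'a', so FIRST(F) = {(, a}. F is not nullable.
FIRST(T): T → F T' begins with F, and F is not nullable, so FIRST(T) = FIRST(F) = {(, a}.
FIRST(E): E → T E' begins with T, and T is not nullable, so FIRST(E) = FIRST(T) = {(, a}.

Final answer: {(, a}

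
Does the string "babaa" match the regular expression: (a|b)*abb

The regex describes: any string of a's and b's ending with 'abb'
No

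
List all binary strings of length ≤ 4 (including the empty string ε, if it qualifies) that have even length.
Checking every binary string of length 0 to 4:
  Length 0: accepted: ε | rejected: (none)
  Length 1: accepted: (none) | rejected: 0, 1
  Length 2: accepted: 00, 01, 10, 11 | rejected: (none)
  Length 3: accepted: (none) | rejected: 000, 001, 010, 011, 100, 101, 110, 111
  Length 4: accepted: 0000, 0001, 0010, 0011, 0100, 0101, 0110, 0111, 1000, 1001, 1010, 1011, 1100, 1101, 1110, 1111 | rejected: (none)
Total: 21 string(s).

Final answer: ε, 00, 01, 10, 11, 0000, 0001, 0010, 0011, 0100, 0101, 0110, 0111, 1000, 1001, 1010, 1011, 1100, 1101, 1110, 1111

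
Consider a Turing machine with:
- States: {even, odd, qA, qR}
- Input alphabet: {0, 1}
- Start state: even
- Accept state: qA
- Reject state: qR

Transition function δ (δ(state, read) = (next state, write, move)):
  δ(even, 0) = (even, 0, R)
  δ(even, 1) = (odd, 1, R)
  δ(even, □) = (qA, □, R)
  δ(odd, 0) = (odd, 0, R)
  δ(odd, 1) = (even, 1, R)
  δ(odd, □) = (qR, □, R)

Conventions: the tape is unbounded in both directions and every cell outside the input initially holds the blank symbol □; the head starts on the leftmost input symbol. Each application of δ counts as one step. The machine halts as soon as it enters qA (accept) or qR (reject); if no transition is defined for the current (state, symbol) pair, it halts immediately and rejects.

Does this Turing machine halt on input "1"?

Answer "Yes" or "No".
Step 0: [even]1 (head at position 0)
Step 1: δ(even, 1) = (odd, 1, R)  ⊢  1[odd]□ (head at position 1)
Step 2: δ(odd, □) = (qR, □, R)  ⊢  1□[qR]□ (head at position 2)
The machine is in qR, so it halts and rejects.
It halts after 2 steps.

Final answer: Yes - halts after 2 steps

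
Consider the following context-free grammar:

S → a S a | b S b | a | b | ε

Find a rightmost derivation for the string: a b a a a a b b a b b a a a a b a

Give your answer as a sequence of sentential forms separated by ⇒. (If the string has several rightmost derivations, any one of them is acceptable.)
Start with S.
Step 1: the rightmost non-terminal is S; apply S → a S a:  a S a
Step 2: the rightmost non-terminal is S; apply S → b S b:  a b S b a
Step 3: the rightmost non-terminal is S; apply S → a S a:  a b a S a b a
Step 4: the rightmost non-terminal is S; apply S → a S a:  a b a a S a a b a
Step 5: the rightmost non-terminal is S; apply S → a S a:  a b a a a S a a a b a
Step 6: the rightmost non-terminal is S; apply S → a S a:  a b a a a a S a a a a b a
Step 7: the rightmost non-terminal is S; apply S → b S b:  a b a a a a b S b a a a a b a
Step 8: the rightmost non-terminal is S; apply S → b S b:  a b a a a a b b S b b a a a a b a
Step 9: the rightmost non-terminal is S; apply S → a:  a b a a a a b b a b b a a a a b a

Final answer: S ⇒ a S a ⇒ a b S b a ⇒ a b a S a b a ⇒ a b a a S a a b a ⇒ a b a a a S a a a b a ⇒ a b a a a a S a a a a b a ⇒ a b a a a a b S b a a a a b a ⇒ a b a a a a b b S b b a a a a b a ⇒ a b a a a a b b a b b a a a a b a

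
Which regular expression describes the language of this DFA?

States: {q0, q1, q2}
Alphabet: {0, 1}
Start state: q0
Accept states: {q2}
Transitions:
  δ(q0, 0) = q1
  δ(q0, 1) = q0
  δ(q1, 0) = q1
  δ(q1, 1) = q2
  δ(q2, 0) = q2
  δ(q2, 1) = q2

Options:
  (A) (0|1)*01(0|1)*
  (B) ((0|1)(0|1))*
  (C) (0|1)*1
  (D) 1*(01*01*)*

Testing sample strings against the DFA:
  '010' -> accepted
  '111' -> rejected
  '1100' -> rejected
  '10' -> rejected
Checking each option for a counterexample:
  (A) (0|1)*01(0|1)*: agrees with the DFA on all strings of length ≤ 4
  (B) ((0|1)(0|1))*: ε is rejected by the DFA but matches the regex → eliminated
  (C) (0|1)*1: '1' is rejected by the DFA but matches the regex → eliminated
  (D) 1*(01*01*)*: ε is rejected by the DFA but matches the regex → eliminated
Only (A) (0|1)*01(0|1)* is consistent with the DFA.

Final answer: (A) (0|1)*01(0|1)*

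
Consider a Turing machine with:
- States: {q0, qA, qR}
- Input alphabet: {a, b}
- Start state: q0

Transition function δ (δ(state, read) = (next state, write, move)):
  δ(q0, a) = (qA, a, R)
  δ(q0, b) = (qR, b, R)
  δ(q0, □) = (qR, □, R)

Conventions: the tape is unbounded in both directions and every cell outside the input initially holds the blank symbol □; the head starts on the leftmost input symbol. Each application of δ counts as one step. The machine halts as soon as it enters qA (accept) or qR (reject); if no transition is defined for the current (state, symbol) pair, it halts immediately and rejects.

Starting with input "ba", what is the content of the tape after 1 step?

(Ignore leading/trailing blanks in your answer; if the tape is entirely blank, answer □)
Step 0: [q0]ba (head at position 0)
Step 1: δ(q0, b) = (qR, b, R)  ⊢  b[qR]a (head at position 1)
Tape after 1 step (ignoring surrounding blanks): ba

Final answer: Tape: ba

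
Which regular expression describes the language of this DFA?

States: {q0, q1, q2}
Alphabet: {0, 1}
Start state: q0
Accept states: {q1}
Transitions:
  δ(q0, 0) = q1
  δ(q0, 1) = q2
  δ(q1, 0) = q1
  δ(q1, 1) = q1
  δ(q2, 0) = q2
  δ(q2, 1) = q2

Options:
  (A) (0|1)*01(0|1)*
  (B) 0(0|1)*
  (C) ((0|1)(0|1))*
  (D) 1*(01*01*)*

Testing sample strings against the DFA:
  '0001' -> accepted
  '0000' -> accepted
  '00' -> accepted
  '010' -> accepted
Checking each option for a counterexample:
  (A) (0|1)*01(0|1)*: '0' is accepted by the DFA but does not match the regex → eliminated
  (B) 0(0|1)*: agrees with the DFA on all strings of length ≤ 4
  (C) ((0|1)(0|1))*: ε is rejected by the DFA but matches the regex → eliminated
  (D) 1*(01*01*)*: ε is rejected by the DFA but matches the regex → eliminated
Only (B) 0(0|1)* is consistent with the DFA.

Final answer: (B) 0(0|1)*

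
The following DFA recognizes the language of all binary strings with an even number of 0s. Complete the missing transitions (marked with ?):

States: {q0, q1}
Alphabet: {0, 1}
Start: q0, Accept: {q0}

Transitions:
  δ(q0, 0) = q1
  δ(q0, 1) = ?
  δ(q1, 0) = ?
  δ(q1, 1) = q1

What each state remembers (consistent with the given transitions and accept states):
  q0: an even number of 0s has been read so far
  q1: an odd number of 0s has been read so far
Filling in the missing entries:
  δ(q0, 1): in q0 (an even number of 0s has been read so far), after reading 1 we have: an even number of 0s has been read so far → q0
  δ(q1, 0): in q1 (an odd number of 0s has been read so far), after reading 0 we have: an even number of 0s has been read so far → q0

Final answer: δ(q0, 1) = q0; δ(q1, 0) = q0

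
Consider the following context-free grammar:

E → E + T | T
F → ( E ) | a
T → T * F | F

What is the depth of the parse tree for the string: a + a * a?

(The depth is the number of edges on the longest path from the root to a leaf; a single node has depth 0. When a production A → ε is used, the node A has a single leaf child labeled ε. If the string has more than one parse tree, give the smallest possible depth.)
The grammar is unambiguous; the parse tree of a + a * a is:
E → E + T at the root (depth 0).
  Left E (depth 1) → T (2) → F (3) → a (4).
  Right T (depth 1) → T * F; that T (2) → F (3) → a (4); F (2) → a (3).
The longest root-to-leaf paths have 4 edges.
Depth = 4.

Final answer: 4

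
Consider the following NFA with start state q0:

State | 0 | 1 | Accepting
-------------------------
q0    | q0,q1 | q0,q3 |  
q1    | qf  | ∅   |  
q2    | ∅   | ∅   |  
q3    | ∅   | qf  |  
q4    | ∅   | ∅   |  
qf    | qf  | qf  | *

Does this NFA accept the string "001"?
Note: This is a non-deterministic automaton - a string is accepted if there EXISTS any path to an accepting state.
Track the set of states the NFA could be in: start {q0}
Read '0': {q0} → {q0, q1}
Read '0': {q0, q1} → {q0, q1, qf}
Read '1': {q0, q1, qf} → {q0, q3, qf}
Final set {q0, q3, qf} contains accepting state(s) {qf} → accepted.

Final answer: Yes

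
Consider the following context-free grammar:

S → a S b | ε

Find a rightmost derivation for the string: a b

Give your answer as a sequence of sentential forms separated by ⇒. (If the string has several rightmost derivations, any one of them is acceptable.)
Start with S.
Step 1: the rightmost non-terminal is S; apply S → a S b:  a S b
Step 2: the rightmost non-terminal is S; apply S → ε:  a b

Final answer: S ⇒ a S b ⇒ a b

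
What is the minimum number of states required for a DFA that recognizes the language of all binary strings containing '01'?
Language: binary strings containing '01'
Lower bound (Myhill–Nerode): the prefixes ε, 0, 01 are pairwise distinguishable:
  ε vs 01: suffix ε distinguishes them (ε is rejected, 01 is accepted)
  0 vs 01: suffix ε distinguishes them (0 is rejected, 01 is accepted)
  ε vs 0: suffix 1 distinguishes them (ε·1 = 1 is rejected, 0·1 = 01 is accepted)
So any DFA needs at least 3 states.
Upper bound: a DFA with 3 states exists (one state per class above: 'no progress', 'last symbol 0', and 'seen 01' (accepting sink)).
Minimum states: 3

Final answer: 3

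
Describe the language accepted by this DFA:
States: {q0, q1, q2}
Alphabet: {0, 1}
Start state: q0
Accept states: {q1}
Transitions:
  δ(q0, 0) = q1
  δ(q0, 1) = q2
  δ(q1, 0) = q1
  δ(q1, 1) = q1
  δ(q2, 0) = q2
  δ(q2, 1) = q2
Analyzing the DFA structure:
Start state: q0
Accept states: {q1}
Interpreting what each state remembers (checking against the transitions):
  q0: nothing has been read yet
  q1: the first symbol was 0
  q2: the first symbol was 1 (trap state)
  δ(q0, 0): in q0 (nothing has been read yet), after reading 0 we have: the first symbol was 0 → q1
  δ(q0, 1): in q0 (nothing has been read yet), after reading 1 we have: the first symbol was 1 (trap state) → q2
  δ(q1, 0): in q1 (the first symbol was 0), after reading 0 we have: the first symbol was 0 → q1
  δ(q1, 1): in q1 (the first symbol was 0), after reading 1 we have: the first symbol was 0 → q1
  δ(q2, 0): in q2 (the first symbol was 1 (trap state)), after reading 0 we have: the first symbol was 1 (trap state) → q2
  δ(q2, 1): in q2 (the first symbol was 1 (trap state)), after reading 1 we have: the first symbol was 1 (trap state) → q2
A string is accepted iff it ends in {q1}, i.e. the first symbol was 0.
Language: All binary strings starting with 0

Final answer: All binary strings starting with 0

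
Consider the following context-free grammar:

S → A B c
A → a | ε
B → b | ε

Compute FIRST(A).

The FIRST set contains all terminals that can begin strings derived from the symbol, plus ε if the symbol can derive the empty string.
A → a contributes a; A → ε makes A nullable, contributing ε. FIRST(A) = {a, ε}.

Final answer: {a, ε}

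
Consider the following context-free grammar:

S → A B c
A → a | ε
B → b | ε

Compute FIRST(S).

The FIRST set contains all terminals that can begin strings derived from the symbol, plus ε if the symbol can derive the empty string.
FIRST(A) = {a, ε} (A → a | ε) and FIRST(B) = {b, ε} (B → b | ε).
For S → A B c: add FIRST(A) minus ε = {a}; A is nullable, so also add FIRST(B) minus ε = {b}; B is nullable too, so also add FIRST(c) = {c}. The terminal c is never erased, so S is not nullable and ε is not included.
FIRST(S) = {a, b, c}.

Final answer: {a, b, c}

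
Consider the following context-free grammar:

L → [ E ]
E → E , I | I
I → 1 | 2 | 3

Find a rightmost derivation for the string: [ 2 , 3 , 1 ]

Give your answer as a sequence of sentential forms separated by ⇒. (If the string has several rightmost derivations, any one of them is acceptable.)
Start with L.
Step 1: the rightmost non-terminal is L; apply L → [ E ]:  [ E ]
Step 2: the rightmost non-terminal is E; apply E → E , I:  [ E , I ]
Step 3: the rightmost non-terminal is I; apply I → 1:  [ E , 1 ]
Step 4: the rightmost non-terminal is E; apply E → E , I:  [ E , I , 1 ]
Step 5: the rightmost non-terminal is I; apply I → 3:  [ E , 3 , 1 ]
Step 6: the rightmost non-terminal is E; apply E → I:  [ I , 3 , 1 ]
Step 7: the rightmost non-terminal is I; apply I → 2:  [ 2 , 3 , 1 ]

Final answer: L ⇒ [ E ] ⇒ [ E , I ] ⇒ [ E , 1 ] ⇒ [ E , I , 1 ] ⇒ [ E , 3 , 1 ] ⇒ [ I , 3 , 1 ] ⇒ [ 2 , 3 , 1 ]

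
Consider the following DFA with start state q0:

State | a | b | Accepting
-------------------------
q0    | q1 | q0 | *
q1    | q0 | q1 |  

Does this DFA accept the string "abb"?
Start in q0.
Read 'a': q0 → q1
Read 'b': q1 → q1
Read 'b': q1 → q1
Final state q1 is not accepting, so the string is rejected.

Final answer: No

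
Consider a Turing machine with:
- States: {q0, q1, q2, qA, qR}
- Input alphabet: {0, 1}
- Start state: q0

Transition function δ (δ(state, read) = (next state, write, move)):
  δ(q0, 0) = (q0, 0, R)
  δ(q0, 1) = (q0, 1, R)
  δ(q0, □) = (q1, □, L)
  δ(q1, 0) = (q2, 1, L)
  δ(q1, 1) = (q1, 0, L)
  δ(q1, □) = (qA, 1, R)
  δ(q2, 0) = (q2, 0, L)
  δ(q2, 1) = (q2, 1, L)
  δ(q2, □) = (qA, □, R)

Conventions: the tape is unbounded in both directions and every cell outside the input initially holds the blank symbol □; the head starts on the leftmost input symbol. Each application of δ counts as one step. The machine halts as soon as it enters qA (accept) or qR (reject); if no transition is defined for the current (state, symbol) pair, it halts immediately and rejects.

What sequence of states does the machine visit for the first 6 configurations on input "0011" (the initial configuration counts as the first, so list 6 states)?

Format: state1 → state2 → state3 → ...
Step 0: [q0]0011 (head at position 0)
Step 1: δ(q0, 0) = (q0, 0, R)  ⊢  0[q0]011 (head at position 1)
Step 2: δ(q0, 0) = (q0, 0, R)  ⊢  00[q0]11 (head at position 2)
Step 3: δ(q0, 1) = (q0, 1, R)  ⊢  001[q0]1 (head at position 3)
Step 4: δ(q0, 1) = (q0, 1, R)  ⊢  0011[q0]□ (head at position 4)
Step 5: δ(q0, □) = (q1, □, L)  ⊢  001[q1]1□ (head at position 3)
Reading off the states of these 6 configurations: q0 → q0 → q0 → q0 → q0 → q1

Final answer: q0 → q0 → q0 → q0 → q0 → q1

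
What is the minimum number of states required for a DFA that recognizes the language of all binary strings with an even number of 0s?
Language: binary strings with an even number of 0s
Lower bound (Myhill–Nerode): the prefixes ε, 0 are pairwise distinguishable:
  ε vs 0: suffix ε distinguishes them (ε has zero 0s (accepted), 0 has one 0 (rejected))
So any DFA needs at least 2 states.
Upper bound: a DFA with 2 states exists (one state per class above).
Minimum states: 2

Final answer: 2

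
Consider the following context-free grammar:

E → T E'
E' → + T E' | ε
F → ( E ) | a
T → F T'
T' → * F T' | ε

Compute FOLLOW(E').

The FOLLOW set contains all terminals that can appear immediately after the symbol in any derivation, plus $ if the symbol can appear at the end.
Useful FIRST sets: FIRST(E') = {+, ε}, FIRST(T') = {*, ε} (both E' and T' are nullable).
FOLLOW(E): E is the start symbol → $; E appears in F → ( E ) followed by ')' → FOLLOW(E) = {), $}.
FOLLOW(E'): E' appears at the right end of E → T E' and of E' → + T E', so FOLLOW(E') ⊇ FOLLOW(E) (the second occurrence adds nothing new). FOLLOW(E') = {), $}.

Final answer: {$, )}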